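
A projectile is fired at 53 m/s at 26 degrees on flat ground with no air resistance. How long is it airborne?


T = 2*v0*sin(theta)/g = 2*53*sin(26°)/9.81 = 4.737 s

4.737 s


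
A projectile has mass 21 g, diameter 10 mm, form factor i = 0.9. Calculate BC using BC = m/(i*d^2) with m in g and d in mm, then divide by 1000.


BC = m/(i*d^2*1000) = 21/(0.9 * 10^2 * 1000) = 0.0002333

0.0002333


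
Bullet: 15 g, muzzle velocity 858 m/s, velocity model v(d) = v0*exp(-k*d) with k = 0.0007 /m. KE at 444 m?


v = v0*exp(-k*d) = 858*exp(-0.0007*444) = 628.794 m/s
E = 0.5*m*v^2 = 0.5*0.015*628.794^2 = 2965 J

2965 J


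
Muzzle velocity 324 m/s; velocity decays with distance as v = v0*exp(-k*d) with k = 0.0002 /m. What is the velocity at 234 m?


v = v0*exp(-k*d) = 324*exp(-0.0002*234) = 309.2 m/s

309.2 m/s


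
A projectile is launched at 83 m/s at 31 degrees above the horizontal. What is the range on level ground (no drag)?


R = v0^2 * sin(2*theta) / g = 83^2 * sin(2*31°) / 9.81 = 620 m

620 m


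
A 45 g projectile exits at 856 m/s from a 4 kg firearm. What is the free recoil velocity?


v_recoil = m_p * v_p / m_gun = 0.045 * 856 / 4 = 9.63 m/s

9.63 m/s


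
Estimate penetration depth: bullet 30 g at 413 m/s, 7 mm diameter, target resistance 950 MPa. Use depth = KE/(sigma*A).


A = pi*(d/2)^2 = pi*(7/2)^2 = 38.4845 mm^2
E = 0.5*m*v^2 = 0.5*0.03*413^2 = 2558.53 J
depth = E/(sigma*A) = 2558.53 J / (950 MPa * 38.4845 mm^2) = 2558.53/(950 * 38.4845) m = 0.0699813 m ≈ 69.98 mm

69.98 mm


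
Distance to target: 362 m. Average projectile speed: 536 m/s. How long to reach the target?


t = d/v = 362/536 = 0.6754 s

0.6754 s


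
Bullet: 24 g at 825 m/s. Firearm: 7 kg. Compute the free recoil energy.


v_r = m_p*v_p/m_gun = 0.024*825/7 = 2.82857 m/s, E_r = 0.5*m_gun*v_r^2 = 0.5*7*2.82857^2 = 28 J

28 J


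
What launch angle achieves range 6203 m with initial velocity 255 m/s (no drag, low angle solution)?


sin(2*theta) = R*g/v0^2 = 6203*9.81/255^2 = 0.935816, theta = arcsin(0.935816)/2 = 34.68°

34.68 degrees


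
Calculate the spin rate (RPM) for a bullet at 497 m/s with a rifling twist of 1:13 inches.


twist_m = 13*0.0254 = 0.3302 m
spin = v/twist = 497/0.3302 = 1505.148 rev/s
RPM = spin*60 = 1505.148*60 ≈ 90309 RPM

90309 RPM


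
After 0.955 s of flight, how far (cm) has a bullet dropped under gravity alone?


drop = 0.5*g*t^2 = 0.5*9.81*0.955^2 = 4.47348 m ≈ 447.3 cm

447.3 cm


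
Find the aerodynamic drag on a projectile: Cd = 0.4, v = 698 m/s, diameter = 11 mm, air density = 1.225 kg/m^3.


A = pi*(d/2)^2 = pi*(11/2000)^2 = 9.50332e-05 m^2
Fd = 0.5*Cd*rho*A*v^2 = 0.5*0.4*1.225*9.50332e-05*698^2 = 11.34 N

11.34 N


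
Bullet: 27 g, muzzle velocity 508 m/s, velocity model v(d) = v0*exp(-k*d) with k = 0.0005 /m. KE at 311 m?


v = v0*exp(-k*d) = 508*exp(-0.0005*311) = 434.841 m/s
E = 0.5*m*v^2 = 0.5*0.027*434.841^2 = 2553 J

2553 J


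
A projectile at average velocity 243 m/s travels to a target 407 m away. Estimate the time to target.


t = d/v = 407/243 = 1.675 s

1.675 s


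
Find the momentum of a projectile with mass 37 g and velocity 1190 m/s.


p = m*v = 0.037*1190 = 44.03 kg·m/s

44.03 kg·m/s


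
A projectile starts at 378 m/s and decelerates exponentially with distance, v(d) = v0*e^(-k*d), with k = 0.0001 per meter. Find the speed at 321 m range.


v = v0*exp(-k*d) = 378*exp(-0.0001*321) = 366.1 m/s

366.1 m/s


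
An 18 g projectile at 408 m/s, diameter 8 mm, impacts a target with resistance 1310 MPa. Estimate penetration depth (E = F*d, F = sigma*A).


A = pi*(d/2)^2 = pi*(8/2)^2 = 50.2655 mm^2
E = 0.5*m*v^2 = 0.5*0.018*408^2 = 1498.18 J
depth = E/(sigma*A) = 1498.18 J / (1310 MPa * 50.2655 mm^2) = 1498.18/(1310 * 50.2655) m = 0.0227521 m ≈ 22.75 mm

22.75 mm


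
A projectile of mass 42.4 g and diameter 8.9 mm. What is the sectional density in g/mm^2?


SD = m/d^2 = 42.4/8.9^2 = 0.5353 g/mm^2

0.5353 g/mm^2


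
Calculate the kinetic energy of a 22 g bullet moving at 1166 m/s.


E = 0.5*m*v^2 = 0.5*0.022*1166^2 = 14955 J

14955 J


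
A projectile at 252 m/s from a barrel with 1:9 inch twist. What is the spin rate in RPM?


twist_m = 9*0.0254 = 0.2286 m
spin = v/twist = 252/0.2286 = 1102.362 rev/s
RPM = spin*60 = 1102.362*60 ≈ 66142 RPM

66142 RPM


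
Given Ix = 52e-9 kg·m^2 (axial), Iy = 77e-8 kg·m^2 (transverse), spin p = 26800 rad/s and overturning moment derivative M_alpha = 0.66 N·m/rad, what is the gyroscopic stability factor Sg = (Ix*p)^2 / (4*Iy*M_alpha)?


Sg = Ix^2 * p^2 / (4 * Iy * M_alpha) = (52e-9)^2 * 26800^2 / (4 * 77e-8 * 0.66) = 0.9554

0.9554


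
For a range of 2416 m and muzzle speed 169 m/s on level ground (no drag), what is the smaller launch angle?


sin(2*theta) = R*g/v0^2 = 2416*9.81/169^2 = 0.829836, theta = arcsin(0.829836)/2 = 28.04°

28.04 degrees


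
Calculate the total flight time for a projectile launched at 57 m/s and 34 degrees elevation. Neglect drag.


T = 2*v0*sin(theta)/g = 2*57*sin(34°)/9.81 = 6.498 s

6.498 s


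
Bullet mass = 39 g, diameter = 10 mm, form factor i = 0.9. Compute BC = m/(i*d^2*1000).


BC = m/(i*d^2*1000) = 39/(0.9 * 10^2 * 1000) = 0.0004333

0.0004333


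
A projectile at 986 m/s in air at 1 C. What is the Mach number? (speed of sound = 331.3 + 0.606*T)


a = 331.3 + 0.606*(1) = 331.906 m/s
M = v/a = 986/331.906 = 2.971

2.971


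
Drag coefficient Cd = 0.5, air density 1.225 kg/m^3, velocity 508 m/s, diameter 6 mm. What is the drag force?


A = pi*(d/2)^2 = pi*(6/2000)^2 = 2.82743e-05 m^2
Fd = 0.5*Cd*rho*A*v^2 = 0.5*0.5*1.225*2.82743e-05*508^2 = 2.235 N

2.235 N


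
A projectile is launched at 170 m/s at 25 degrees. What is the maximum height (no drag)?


H = (v0*sin(theta))^2 / (2g) = (170*sin(25°))^2 / (2*9.81) = 263.1 m

263.1 m


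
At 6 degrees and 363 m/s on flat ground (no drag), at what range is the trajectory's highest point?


R = v0^2*sin(2*theta)/g = 363^2*sin(2*6°)/9.81 = 2792.69 m
apex_dist = R/2 = 2792.69/2 = 1396 m

1396 m


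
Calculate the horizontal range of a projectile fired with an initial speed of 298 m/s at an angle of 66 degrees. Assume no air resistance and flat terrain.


R = v0^2 * sin(2*theta) / g = 298^2 * sin(2*66°) / 9.81 = 6727 m

6727 m


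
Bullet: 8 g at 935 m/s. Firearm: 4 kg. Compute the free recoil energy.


v_r = m_p*v_p/m_gun = 0.008*935/4 = 1.87 m/s, E_r = 0.5*m_gun*v_r^2 = 0.5*4*1.87^2 = 6.994 J

6.994 J


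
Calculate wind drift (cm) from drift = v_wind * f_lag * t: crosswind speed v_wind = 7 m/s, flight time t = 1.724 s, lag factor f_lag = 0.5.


drift = v_wind * lag * t = 7 * 0.5 * 1.724 = 6.034 m ≈ 603.4 cm

603.4 cm


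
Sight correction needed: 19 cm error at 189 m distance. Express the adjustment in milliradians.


1 mrad subtends 1 cm per 10 m of range, so adj = error_cm / (dist_m / 10) = 19 / (189/10) = 1.005 mrad

1.005 mrad


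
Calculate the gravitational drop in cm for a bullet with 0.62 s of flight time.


drop = 0.5*g*t^2 = 0.5*9.81*0.62^2 = 1.88548 m ≈ 188.5 cm

188.5 cm


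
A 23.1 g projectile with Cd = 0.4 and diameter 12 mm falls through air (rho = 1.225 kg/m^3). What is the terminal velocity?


A = pi*(d/2)^2 = pi*(12/2000)^2 = 1.13097e-04 m^2
vt = sqrt(2mg/(Cd*rho*A)) = sqrt(2*0.0231*9.81/(0.4 * 1.225 * 1.13097e-04)) = 90.43 m/s

90.43 m/s


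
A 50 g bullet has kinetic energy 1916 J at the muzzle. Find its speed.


v = sqrt(2*E/m) = sqrt(2*1916/0.05) = 276.8 m/s

276.8 m/s


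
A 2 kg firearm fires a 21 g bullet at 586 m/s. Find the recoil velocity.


v_recoil = m_p * v_p / m_gun = 0.021 * 586 / 2 = 6.153 m/s

6.153 m/s


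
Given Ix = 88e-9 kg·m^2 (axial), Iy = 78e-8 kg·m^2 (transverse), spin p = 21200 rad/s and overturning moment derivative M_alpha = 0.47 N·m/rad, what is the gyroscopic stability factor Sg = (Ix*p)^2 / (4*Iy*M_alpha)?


Sg = Ix^2 * p^2 / (4 * Iy * M_alpha) = (88e-9)^2 * 21200^2 / (4 * 78e-8 * 0.47) = 2.373

2.373


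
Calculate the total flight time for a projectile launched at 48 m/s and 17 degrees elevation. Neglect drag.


T = 2*v0*sin(theta)/g = 2*48*sin(17°)/9.81 = 2.861 s

2.861 s


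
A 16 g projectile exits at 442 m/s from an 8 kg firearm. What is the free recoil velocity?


v_recoil = m_p * v_p / m_gun = 0.016 * 442 / 8 = 0.884 m/s

0.884 m/s


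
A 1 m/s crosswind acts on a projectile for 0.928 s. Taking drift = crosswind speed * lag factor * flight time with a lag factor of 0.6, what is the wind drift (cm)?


drift = v_wind * lag * t = 1 * 0.6 * 0.928 = 0.5568 m ≈ 55.68 cm

55.68 cm


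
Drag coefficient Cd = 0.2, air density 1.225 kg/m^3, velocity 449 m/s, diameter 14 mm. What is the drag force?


A = pi*(d/2)^2 = pi*(14/2000)^2 = 1.53938e-04 m^2
Fd = 0.5*Cd*rho*A*v^2 = 0.5*0.2*1.225*1.53938e-04*449^2 = 3.802 N

3.802 N


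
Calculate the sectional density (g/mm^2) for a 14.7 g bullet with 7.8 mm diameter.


SD = m/d^2 = 14.7/7.8^2 = 0.2416 g/mm^2

0.2416 g/mm^2


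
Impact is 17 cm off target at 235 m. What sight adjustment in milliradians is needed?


1 mrad subtends 1 cm per 10 m of range, so adj = error_cm / (dist_m / 10) = 17 / (235/10) = 0.7234 mrad

0.7234 mrad


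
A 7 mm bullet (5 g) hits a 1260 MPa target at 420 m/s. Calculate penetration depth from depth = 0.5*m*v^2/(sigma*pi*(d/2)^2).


A = pi*(d/2)^2 = pi*(7/2)^2 = 38.4845 mm^2
E = 0.5*m*v^2 = 0.5*0.005*420^2 = 441 J
depth = E/(sigma*A) = 441 J / (1260 MPa * 38.4845 mm^2) = 441/(1260 * 38.4845) m = 0.00909457 m ≈ 9.095 mm

9.095 mm


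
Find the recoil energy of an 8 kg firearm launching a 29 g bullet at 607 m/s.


v_r = m_p*v_p/m_gun = 0.029*607/8 = 2.20038 m/s, E_r = 0.5*m_gun*v_r^2 = 0.5*8*2.20038^2 = 19.37 J

19.37 J


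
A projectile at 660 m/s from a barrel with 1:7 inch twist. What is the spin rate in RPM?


twist_m = 7*0.0254 = 0.1778 m
spin = v/twist = 660/0.1778 = 3712.036 rev/s
RPM = spin*60 = 3712.036*60 ≈ 222722 RPM

222722 RPM


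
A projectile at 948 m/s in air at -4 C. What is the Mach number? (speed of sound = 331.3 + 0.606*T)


a = 331.3 + 0.606*(-4) = 328.876 m/s
M = v/a = 948/328.876 = 2.883

2.883


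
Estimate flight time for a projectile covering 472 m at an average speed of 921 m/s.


t = d/v = 472/921 = 0.5125 s

0.5125 s


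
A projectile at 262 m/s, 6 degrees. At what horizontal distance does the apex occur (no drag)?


R = v0^2*sin(2*theta)/g = 262^2*sin(2*6°)/9.81 = 1454.83 m
apex_dist = R/2 = 1454.83/2 = 727.4 m

727.4 m


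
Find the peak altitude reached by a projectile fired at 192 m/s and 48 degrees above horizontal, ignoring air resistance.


H = (v0*sin(theta))^2 / (2g) = (192*sin(48°))^2 / (2*9.81) = 1038 m

1038 m


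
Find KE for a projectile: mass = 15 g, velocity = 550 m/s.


E = 0.5*m*v^2 = 0.5*0.015*550^2 = 2269 J

2269 J


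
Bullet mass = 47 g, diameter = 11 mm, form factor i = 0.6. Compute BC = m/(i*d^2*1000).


BC = m/(i*d^2*1000) = 47/(0.6 * 11^2 * 1000) = 0.0006474

0.0006474


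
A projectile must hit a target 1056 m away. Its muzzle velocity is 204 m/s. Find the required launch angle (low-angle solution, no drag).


sin(2*theta) = R*g/v0^2 = 1056*9.81/204^2 = 0.248927, theta = arcsin(0.248927)/2 = 7.207°

7.207 degrees


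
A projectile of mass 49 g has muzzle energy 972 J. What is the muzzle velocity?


v = sqrt(2*E/m) = sqrt(2*972/0.049) = 199.2 m/s

199.2 m/s


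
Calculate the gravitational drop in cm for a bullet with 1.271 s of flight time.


drop = 0.5*g*t^2 = 0.5*9.81*1.271^2 = 7.92374 m ≈ 792.4 cm

792.4 cm


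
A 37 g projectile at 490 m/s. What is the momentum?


p = m*v = 0.037*490 = 18.13 kg·m/s

18.13 kg·m/s


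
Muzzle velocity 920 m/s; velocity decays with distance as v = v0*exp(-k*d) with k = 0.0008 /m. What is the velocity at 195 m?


v = v0*exp(-k*d) = 920*exp(-0.0008*195) = 787.1 m/s

787.1 m/s


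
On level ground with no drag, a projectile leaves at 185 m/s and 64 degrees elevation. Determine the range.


R = v0^2 * sin(2*theta) / g = 185^2 * sin(2*64°) / 9.81 = 2749 m

2749 m


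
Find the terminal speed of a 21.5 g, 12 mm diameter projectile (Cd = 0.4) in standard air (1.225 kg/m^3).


A = pi*(d/2)^2 = pi*(12/2000)^2 = 1.13097e-04 m^2
vt = sqrt(2mg/(Cd*rho*A)) = sqrt(2*0.0215*9.81/(0.4 * 1.225 * 1.13097e-04)) = 87.25 m/s

87.25 m/s


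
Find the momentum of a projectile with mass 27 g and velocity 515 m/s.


p = m*v = 0.027*515 = 13.9 kg·m/s

13.9 kg·m/s


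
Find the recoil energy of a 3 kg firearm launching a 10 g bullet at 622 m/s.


v_r = m_p*v_p/m_gun = 0.01*622/3 = 2.07333 m/s, E_r = 0.5*m_gun*v_r^2 = 0.5*3*2.07333^2 = 6.448 J

6.448 J


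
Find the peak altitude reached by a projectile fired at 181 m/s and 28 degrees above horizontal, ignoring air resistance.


H = (v0*sin(theta))^2 / (2g) = (181*sin(28°))^2 / (2*9.81) = 368 m

368 m


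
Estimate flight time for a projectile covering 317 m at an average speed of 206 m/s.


t = d/v = 317/206 = 1.539 s

1.539 s


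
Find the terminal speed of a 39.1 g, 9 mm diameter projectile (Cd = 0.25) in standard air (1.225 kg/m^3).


A = pi*(d/2)^2 = pi*(9/2000)^2 = 6.36173e-05 m^2
vt = sqrt(2mg/(Cd*rho*A)) = sqrt(2*0.0391*9.81/(0.25 * 1.225 * 6.36173e-05)) = 198.4 m/s

198.4 m/s


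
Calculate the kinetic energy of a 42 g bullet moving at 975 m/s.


E = 0.5*m*v^2 = 0.5*0.042*975^2 = 19963 J

19963 J


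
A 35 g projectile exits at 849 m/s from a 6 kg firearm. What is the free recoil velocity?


v_recoil = m_p * v_p / m_gun = 0.035 * 849 / 6 = 4.953 m/s

4.953 m/s


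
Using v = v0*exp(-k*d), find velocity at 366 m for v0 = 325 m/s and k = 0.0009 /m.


v = v0*exp(-k*d) = 325*exp(-0.0009*366) = 233.8 m/s

233.8 m/s


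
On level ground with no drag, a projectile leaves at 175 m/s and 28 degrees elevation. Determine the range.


R = v0^2 * sin(2*theta) / g = 175^2 * sin(2*28°) / 9.81 = 2588 m

2588 m


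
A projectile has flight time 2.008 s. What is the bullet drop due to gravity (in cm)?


drop = 0.5*g*t^2 = 0.5*9.81*2.008^2 = 19.7773 m ≈ 1978 cm

1978 cm


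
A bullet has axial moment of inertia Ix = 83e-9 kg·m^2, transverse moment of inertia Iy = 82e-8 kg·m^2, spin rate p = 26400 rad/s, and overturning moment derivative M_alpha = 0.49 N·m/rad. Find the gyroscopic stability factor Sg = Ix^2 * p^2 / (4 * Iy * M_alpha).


Sg = Ix^2 * p^2 / (4 * Iy * M_alpha) = (83e-9)^2 * 26400^2 / (4 * 82e-8 * 0.49) = 2.987

2.987


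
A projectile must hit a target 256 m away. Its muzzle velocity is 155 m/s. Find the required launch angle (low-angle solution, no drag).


sin(2*theta) = R*g/v0^2 = 256*9.81/155^2 = 0.104531, theta = arcsin(0.104531)/2 = 3°

3 degrees


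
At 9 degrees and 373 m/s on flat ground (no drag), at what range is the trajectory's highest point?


R = v0^2*sin(2*theta)/g = 373^2*sin(2*9°)/9.81 = 4382.59 m
apex_dist = R/2 = 4382.59/2 = 2191 m

2191 m


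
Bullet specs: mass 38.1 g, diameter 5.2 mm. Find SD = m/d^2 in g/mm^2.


SD = m/d^2 = 38.1/5.2^2 = 1.409 g/mm^2

1.409 g/mm^2


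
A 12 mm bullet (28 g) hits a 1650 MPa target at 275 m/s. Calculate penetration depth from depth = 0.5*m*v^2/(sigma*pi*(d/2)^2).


A = pi*(d/2)^2 = pi*(12/2)^2 = 113.097 mm^2
E = 0.5*m*v^2 = 0.5*0.028*275^2 = 1058.75 J
depth = E/(sigma*A) = 1058.75 J / (1650 MPa * 113.097 mm^2) = 1058.75/(1650 * 113.097) m = 0.00567358 m ≈ 5.674 mm

5.674 mm


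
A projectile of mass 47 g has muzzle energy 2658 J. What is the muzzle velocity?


v = sqrt(2*E/m) = sqrt(2*2658/0.047) = 336.3 m/s

336.3 m/s


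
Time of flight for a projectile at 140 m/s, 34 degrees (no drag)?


T = 2*v0*sin(theta)/g = 2*140*sin(34°)/9.81 = 15.96 s

15.96 s


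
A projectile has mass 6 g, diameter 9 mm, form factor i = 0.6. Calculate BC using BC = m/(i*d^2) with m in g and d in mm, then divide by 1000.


BC = m/(i*d^2*1000) = 6/(0.6 * 9^2 * 1000) = 0.0001235

0.0001235


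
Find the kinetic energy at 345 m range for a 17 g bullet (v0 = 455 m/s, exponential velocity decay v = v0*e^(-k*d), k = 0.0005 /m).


v = v0*exp(-k*d) = 455*exp(-0.0005*345) = 382.909 m/s
E = 0.5*m*v^2 = 0.5*0.017*382.909^2 = 1246 J

1246 J


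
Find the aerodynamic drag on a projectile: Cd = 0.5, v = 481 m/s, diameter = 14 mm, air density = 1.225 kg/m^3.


A = pi*(d/2)^2 = pi*(14/2000)^2 = 1.53938e-04 m^2
Fd = 0.5*Cd*rho*A*v^2 = 0.5*0.5*1.225*1.53938e-04*481^2 = 10.91 N

10.91 N


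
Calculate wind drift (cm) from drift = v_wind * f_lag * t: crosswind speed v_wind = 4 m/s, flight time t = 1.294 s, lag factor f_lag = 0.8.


drift = v_wind * lag * t = 4 * 0.8 * 1.294 = 4.1408 m ≈ 414.1 cm

414.1 cm


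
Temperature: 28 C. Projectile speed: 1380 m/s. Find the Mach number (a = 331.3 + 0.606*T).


a = 331.3 + 0.606*(28) = 348.268 m/s
M = v/a = 1380/348.268 = 3.962

3.962


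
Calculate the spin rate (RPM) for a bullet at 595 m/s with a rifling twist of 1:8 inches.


twist_m = 8*0.0254 = 0.2032 m
spin = v/twist = 595/0.2032 = 2928.15 rev/s
RPM = spin*60 = 2928.15*60 ≈ 175689 RPM

175689 RPM


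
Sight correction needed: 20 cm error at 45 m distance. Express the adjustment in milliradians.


1 mrad subtends 1 cm per 10 m of range, so adj = error_cm / (dist_m / 10) = 20 / (45/10) = 4.444 mrad

4.444 mrad


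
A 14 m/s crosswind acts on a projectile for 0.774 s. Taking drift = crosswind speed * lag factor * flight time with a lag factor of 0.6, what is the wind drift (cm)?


drift = v_wind * lag * t = 14 * 0.6 * 0.774 = 6.5016 m ≈ 650.2 cm

650.2 cm


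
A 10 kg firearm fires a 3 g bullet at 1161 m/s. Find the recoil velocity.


v_recoil = m_p * v_p / m_gun = 0.003 * 1161 / 10 = 0.3483 m/s

0.3483 m/s


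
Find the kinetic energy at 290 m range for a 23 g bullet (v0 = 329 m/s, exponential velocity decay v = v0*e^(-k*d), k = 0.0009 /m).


v = v0*exp(-k*d) = 329*exp(-0.0009*290) = 253.422 m/s
E = 0.5*m*v^2 = 0.5*0.023*253.422^2 = 738.6 J

738.6 J


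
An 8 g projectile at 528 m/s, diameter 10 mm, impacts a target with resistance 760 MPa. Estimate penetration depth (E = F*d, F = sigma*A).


A = pi*(d/2)^2 = pi*(10/2)^2 = 78.5398 mm^2
E = 0.5*m*v^2 = 0.5*0.008*528^2 = 1115.14 J
depth = E/(sigma*A) = 1115.14 J / (760 MPa * 78.5398 mm^2) = 1115.14/(760 * 78.5398) m = 0.018682 m ≈ 18.68 mm

18.68 mm


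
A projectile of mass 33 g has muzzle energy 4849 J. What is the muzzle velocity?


v = sqrt(2*E/m) = sqrt(2*4849/0.033) = 542.1 m/s

542.1 m/s


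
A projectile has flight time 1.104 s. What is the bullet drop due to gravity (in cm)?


drop = 0.5*g*t^2 = 0.5*9.81*1.104^2 = 5.97829 m ≈ 597.8 cm

597.8 cm


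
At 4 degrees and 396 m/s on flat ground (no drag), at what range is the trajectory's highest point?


R = v0^2*sin(2*theta)/g = 396^2*sin(2*4°)/9.81 = 2224.73 m
apex_dist = R/2 = 2224.73/2 = 1112 m

1112 m


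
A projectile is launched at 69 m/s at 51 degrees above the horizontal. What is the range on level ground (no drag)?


R = v0^2 * sin(2*theta) / g = 69^2 * sin(2*51°) / 9.81 = 474.7 m

474.7 m


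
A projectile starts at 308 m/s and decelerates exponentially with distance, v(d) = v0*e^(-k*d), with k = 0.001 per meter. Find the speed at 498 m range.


v = v0*exp(-k*d) = 308*exp(-0.001*498) = 187.2 m/s

187.2 m/s


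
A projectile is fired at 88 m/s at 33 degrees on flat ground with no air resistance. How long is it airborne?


T = 2*v0*sin(theta)/g = 2*88*sin(33°)/9.81 = 9.771 s

9.771 s


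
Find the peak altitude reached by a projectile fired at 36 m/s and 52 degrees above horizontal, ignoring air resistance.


H = (v0*sin(theta))^2 / (2g) = (36*sin(52°))^2 / (2*9.81) = 41.02 m

41.02 m


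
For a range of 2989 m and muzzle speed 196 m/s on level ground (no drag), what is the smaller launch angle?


sin(2*theta) = R*g/v0^2 = 2989*9.81/196^2 = 0.763278, theta = arcsin(0.763278)/2 = 24.88°

24.88 degrees


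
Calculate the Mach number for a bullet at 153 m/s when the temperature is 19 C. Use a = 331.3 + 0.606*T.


a = 331.3 + 0.606*(19) = 342.814 m/s
M = v/a = 153/342.814 = 0.4463

0.4463


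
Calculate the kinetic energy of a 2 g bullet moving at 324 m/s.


E = 0.5*m*v^2 = 0.5*0.002*324^2 = 105 J

105 J


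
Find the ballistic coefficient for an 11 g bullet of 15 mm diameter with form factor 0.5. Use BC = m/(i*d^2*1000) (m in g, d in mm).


BC = m/(i*d^2*1000) = 11/(0.5 * 15^2 * 1000) = 9.778e-05

9.778e-05


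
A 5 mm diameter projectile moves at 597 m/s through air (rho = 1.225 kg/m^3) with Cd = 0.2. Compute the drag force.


A = pi*(d/2)^2 = pi*(5/2000)^2 = 1.96350e-05 m^2
Fd = 0.5*Cd*rho*A*v^2 = 0.5*0.2*1.225*1.96350e-05*597^2 = 0.8573 N

0.8573 N


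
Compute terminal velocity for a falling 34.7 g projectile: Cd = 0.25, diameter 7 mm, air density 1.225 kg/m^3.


A = pi*(d/2)^2 = pi*(7/2000)^2 = 3.84845e-05 m^2
vt = sqrt(2mg/(Cd*rho*A)) = sqrt(2*0.0347*9.81/(0.25 * 1.225 * 3.84845e-05)) = 240.3 m/s

240.3 m/s


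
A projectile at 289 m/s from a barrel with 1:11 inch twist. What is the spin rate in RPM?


twist_m = 11*0.0254 = 0.2794 m
spin = v/twist = 289/0.2794 = 1034.359 rev/s
RPM = spin*60 = 1034.359*60 ≈ 62062 RPM

62062 RPM


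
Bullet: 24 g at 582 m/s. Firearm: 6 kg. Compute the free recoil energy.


v_r = m_p*v_p/m_gun = 0.024*582/6 = 2.328 m/s, E_r = 0.5*m_gun*v_r^2 = 0.5*6*2.328^2 = 16.26 J

16.26 J


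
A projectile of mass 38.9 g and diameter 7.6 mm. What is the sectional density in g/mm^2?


SD = m/d^2 = 38.9/7.6^2 = 0.6735 g/mm^2

0.6735 g/mm^2


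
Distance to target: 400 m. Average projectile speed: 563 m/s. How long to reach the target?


t = d/v = 400/563 = 0.7105 s

0.7105 s


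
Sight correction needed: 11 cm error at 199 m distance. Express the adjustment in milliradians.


1 mrad subtends 1 cm per 10 m of range, so adj = error_cm / (dist_m / 10) = 11 / (199/10) = 0.5528 mrad

0.5528 mrad


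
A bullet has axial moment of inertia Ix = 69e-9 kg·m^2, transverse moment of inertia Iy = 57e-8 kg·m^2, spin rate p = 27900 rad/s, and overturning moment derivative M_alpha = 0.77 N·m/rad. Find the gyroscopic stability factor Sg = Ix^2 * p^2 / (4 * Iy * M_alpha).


Sg = Ix^2 * p^2 / (4 * Iy * M_alpha) = (69e-9)^2 * 27900^2 / (4 * 57e-8 * 0.77) = 2.111

2.111


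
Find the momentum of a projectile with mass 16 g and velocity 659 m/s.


p = m*v = 0.016*659 = 10.54 kg·m/s

10.54 kg·m/s


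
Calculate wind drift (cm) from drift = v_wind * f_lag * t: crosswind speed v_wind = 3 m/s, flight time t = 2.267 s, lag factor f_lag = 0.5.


drift = v_wind * lag * t = 3 * 0.5 * 2.267 = 3.4005 m ≈ 340.1 cm

340.1 cm


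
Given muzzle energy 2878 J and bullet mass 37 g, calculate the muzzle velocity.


v = sqrt(2*E/m) = sqrt(2*2878/0.037) = 394.4 m/s

394.4 m/s


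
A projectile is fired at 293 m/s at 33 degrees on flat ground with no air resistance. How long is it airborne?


T = 2*v0*sin(theta)/g = 2*293*sin(33°)/9.81 = 32.53 s

32.53 s


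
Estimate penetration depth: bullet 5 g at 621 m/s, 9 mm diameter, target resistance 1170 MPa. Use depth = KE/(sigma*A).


A = pi*(d/2)^2 = pi*(9/2)^2 = 63.6173 mm^2
E = 0.5*m*v^2 = 0.5*0.005*621^2 = 964.102 J
depth = E/(sigma*A) = 964.102 J / (1170 MPa * 63.6173 mm^2) = 964.102/(1170 * 63.6173) m = 0.0129528 m ≈ 12.95 mm

12.95 mm


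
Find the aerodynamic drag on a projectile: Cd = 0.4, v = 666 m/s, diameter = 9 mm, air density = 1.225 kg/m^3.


A = pi*(d/2)^2 = pi*(9/2000)^2 = 6.36173e-05 m^2
Fd = 0.5*Cd*rho*A*v^2 = 0.5*0.4*1.225*6.36173e-05*666^2 = 6.913 N

6.913 N


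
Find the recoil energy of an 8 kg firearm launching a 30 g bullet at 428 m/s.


v_r = m_p*v_p/m_gun = 0.03*428/8 = 1.605 m/s, E_r = 0.5*m_gun*v_r^2 = 0.5*8*1.605^2 = 10.3 J

10.3 J


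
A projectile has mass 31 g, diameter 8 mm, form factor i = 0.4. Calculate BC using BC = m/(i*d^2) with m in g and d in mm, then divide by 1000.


BC = m/(i*d^2*1000) = 31/(0.4 * 8^2 * 1000) = 0.001211

0.001211


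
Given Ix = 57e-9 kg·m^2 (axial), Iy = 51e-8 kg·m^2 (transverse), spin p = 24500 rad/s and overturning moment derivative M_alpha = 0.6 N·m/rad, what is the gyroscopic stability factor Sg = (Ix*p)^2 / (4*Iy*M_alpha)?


Sg = Ix^2 * p^2 / (4 * Iy * M_alpha) = (57e-9)^2 * 24500^2 / (4 * 51e-8 * 0.6) = 1.593

1.593


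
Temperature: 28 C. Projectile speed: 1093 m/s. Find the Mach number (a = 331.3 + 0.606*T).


a = 331.3 + 0.606*(28) = 348.268 m/s
M = v/a = 1093/348.268 = 3.138

3.138


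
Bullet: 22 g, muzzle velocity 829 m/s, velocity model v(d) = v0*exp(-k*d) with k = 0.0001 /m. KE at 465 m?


v = v0*exp(-k*d) = 829*exp(-0.0001*465) = 791.334 m/s
E = 0.5*m*v^2 = 0.5*0.022*791.334^2 = 6888 J

6888 J


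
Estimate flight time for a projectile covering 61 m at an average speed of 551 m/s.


t = d/v = 61/551 = 0.1107 s

0.1107 s


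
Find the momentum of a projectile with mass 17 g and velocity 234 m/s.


p = m*v = 0.017*234 = 3.978 kg·m/s

3.978 kg·m/s


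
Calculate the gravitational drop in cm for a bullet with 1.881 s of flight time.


drop = 0.5*g*t^2 = 0.5*9.81*1.881^2 = 17.3547 m ≈ 1735 cm

1735 cm


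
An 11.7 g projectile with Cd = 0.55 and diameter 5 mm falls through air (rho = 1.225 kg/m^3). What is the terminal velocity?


A = pi*(d/2)^2 = pi*(5/2000)^2 = 1.96350e-05 m^2
vt = sqrt(2mg/(Cd*rho*A)) = sqrt(2*0.0117*9.81/(0.55 * 1.225 * 1.96350e-05)) = 131.7 m/s

131.7 m/s


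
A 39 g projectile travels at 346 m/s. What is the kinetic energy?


E = 0.5*m*v^2 = 0.5*0.039*346^2 = 2334 J

2334 J


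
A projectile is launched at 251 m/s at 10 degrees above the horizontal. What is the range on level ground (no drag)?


R = v0^2 * sin(2*theta) / g = 251^2 * sin(2*10°) / 9.81 = 2196 m

2196 m


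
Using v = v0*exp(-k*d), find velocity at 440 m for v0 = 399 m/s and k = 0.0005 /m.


v = v0*exp(-k*d) = 399*exp(-0.0005*440) = 320.2 m/s

320.2 m/s


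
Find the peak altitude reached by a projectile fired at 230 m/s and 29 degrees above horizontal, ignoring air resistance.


H = (v0*sin(theta))^2 / (2g) = (230*sin(29°))^2 / (2*9.81) = 633.7 m

633.7 m


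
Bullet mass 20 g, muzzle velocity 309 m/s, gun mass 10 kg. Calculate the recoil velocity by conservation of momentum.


v_recoil = m_p * v_p / m_gun = 0.02 * 309 / 10 = 0.618 m/s

0.618 m/s


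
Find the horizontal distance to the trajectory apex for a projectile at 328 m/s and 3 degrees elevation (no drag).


R = v0^2*sin(2*theta)/g = 328^2*sin(2*3°)/9.81 = 1146.34 m
apex_dist = R/2 = 1146.34/2 = 573.2 m

573.2 m


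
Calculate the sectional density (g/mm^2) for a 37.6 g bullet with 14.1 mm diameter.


SD = m/d^2 = 37.6/14.1^2 = 0.1891 g/mm^2

0.1891 g/mm^2


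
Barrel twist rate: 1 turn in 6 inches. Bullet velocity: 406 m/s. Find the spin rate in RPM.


twist_m = 6*0.0254 = 0.1524 m
spin = v/twist = 406/0.1524 = 2664.042 rev/s
RPM = spin*60 = 2664.042*60 ≈ 159843 RPM

159843 RPM


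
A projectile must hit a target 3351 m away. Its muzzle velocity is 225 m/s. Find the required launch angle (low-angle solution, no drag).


sin(2*theta) = R*g/v0^2 = 3351*9.81/225^2 = 0.649349, theta = arcsin(0.649349)/2 = 20.25°

20.25 degrees


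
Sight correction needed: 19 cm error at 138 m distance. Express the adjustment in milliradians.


1 mrad subtends 1 cm per 10 m of range, so adj = error_cm / (dist_m / 10) = 19 / (138/10) = 1.377 mrad

1.377 mrad


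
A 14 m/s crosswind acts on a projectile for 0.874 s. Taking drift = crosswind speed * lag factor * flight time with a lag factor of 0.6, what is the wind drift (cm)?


drift = v_wind * lag * t = 14 * 0.6 * 0.874 = 7.3416 m ≈ 734.2 cm

734.2 cm


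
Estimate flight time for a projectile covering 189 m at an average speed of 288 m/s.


t = d/v = 189/288 = 0.6562 s

0.6562 s


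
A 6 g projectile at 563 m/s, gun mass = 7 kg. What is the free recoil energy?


v_r = m_p*v_p/m_gun = 0.006*563/7 = 0.482571 m/s, E_r = 0.5*m_gun*v_r^2 = 0.5*7*0.482571^2 = 0.8151 J

0.8151 J


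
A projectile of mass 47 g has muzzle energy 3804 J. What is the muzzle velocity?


v = sqrt(2*E/m) = sqrt(2*3804/0.047) = 402.3 m/s

402.3 m/s


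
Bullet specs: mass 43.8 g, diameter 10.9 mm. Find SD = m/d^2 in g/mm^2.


SD = m/d^2 = 43.8/10.9^2 = 0.3687 g/mm^2

0.3687 g/mm^2


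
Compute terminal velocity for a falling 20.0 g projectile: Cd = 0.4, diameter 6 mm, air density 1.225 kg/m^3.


A = pi*(d/2)^2 = pi*(6/2000)^2 = 2.82743e-05 m^2
vt = sqrt(2mg/(Cd*rho*A)) = sqrt(2*0.02*9.81/(0.4 * 1.225 * 2.82743e-05)) = 168.3 m/s

168.3 m/s


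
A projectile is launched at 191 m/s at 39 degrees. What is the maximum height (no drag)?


H = (v0*sin(theta))^2 / (2g) = (191*sin(39°))^2 / (2*9.81) = 736.4 m

736.4 m


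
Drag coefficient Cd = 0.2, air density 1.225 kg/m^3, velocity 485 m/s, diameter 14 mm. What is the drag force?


A = pi*(d/2)^2 = pi*(14/2000)^2 = 1.53938e-04 m^2
Fd = 0.5*Cd*rho*A*v^2 = 0.5*0.2*1.225*1.53938e-04*485^2 = 4.436 N

4.436 N


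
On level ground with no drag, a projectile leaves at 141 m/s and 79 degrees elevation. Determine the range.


R = v0^2 * sin(2*theta) / g = 141^2 * sin(2*79°) / 9.81 = 759.2 m

759.2 m


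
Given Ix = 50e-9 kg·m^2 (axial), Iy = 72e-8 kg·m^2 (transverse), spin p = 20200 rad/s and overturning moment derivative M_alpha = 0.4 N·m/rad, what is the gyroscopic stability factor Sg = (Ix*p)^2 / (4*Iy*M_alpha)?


Sg = Ix^2 * p^2 / (4 * Iy * M_alpha) = (50e-9)^2 * 20200^2 / (4 * 72e-8 * 0.4) = 0.8855

0.8855


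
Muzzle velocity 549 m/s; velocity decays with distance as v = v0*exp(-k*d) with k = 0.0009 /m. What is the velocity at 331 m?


v = v0*exp(-k*d) = 549*exp(-0.0009*331) = 407.6 m/s

407.6 m/s


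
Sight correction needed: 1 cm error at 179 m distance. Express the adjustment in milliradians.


1 mrad subtends 1 cm per 10 m of range, so adj = error_cm / (dist_m / 10) = 1 / (179/10) = 0.05587 mrad

0.05587 mrad


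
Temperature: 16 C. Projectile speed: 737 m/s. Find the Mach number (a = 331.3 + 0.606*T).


a = 331.3 + 0.606*(16) = 340.996 m/s
M = v/a = 737/340.996 = 2.161

2.161


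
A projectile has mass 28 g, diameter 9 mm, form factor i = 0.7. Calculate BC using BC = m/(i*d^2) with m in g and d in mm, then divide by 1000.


BC = m/(i*d^2*1000) = 28/(0.7 * 9^2 * 1000) = 0.0004938

0.0004938


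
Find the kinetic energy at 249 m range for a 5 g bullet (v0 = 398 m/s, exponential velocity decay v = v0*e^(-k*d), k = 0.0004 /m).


v = v0*exp(-k*d) = 398*exp(-0.0004*249) = 360.269 m/s
E = 0.5*m*v^2 = 0.5*0.005*360.269^2 = 324.5 J

324.5 J


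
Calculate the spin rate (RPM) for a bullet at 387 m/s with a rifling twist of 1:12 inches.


twist_m = 12*0.0254 = 0.3048 m
spin = v/twist = 387/0.3048 = 1269.685 rev/s
RPM = spin*60 = 1269.685*60 ≈ 76181 RPM

76181 RPM


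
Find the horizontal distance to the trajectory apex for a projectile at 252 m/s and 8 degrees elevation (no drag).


R = v0^2*sin(2*theta)/g = 252^2*sin(2*8°)/9.81 = 1784.31 m
apex_dist = R/2 = 1784.31/2 = 892.2 m

892.2 m


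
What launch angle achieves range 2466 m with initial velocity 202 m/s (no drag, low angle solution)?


sin(2*theta) = R*g/v0^2 = 2466*9.81/202^2 = 0.59287, theta = arcsin(0.59287)/2 = 18.18°

18.18 degrees


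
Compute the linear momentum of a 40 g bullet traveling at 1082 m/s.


p = m*v = 0.04*1082 = 43.28 kg·m/s

43.28 kg·m/s


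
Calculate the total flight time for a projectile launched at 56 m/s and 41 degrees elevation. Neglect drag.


T = 2*v0*sin(theta)/g = 2*56*sin(41°)/9.81 = 7.49 s

7.49 s


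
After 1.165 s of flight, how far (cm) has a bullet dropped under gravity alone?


drop = 0.5*g*t^2 = 0.5*9.81*1.165^2 = 6.65719 m ≈ 665.7 cm

665.7 cm


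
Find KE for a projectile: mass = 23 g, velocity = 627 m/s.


E = 0.5*m*v^2 = 0.5*0.023*627^2 = 4521 J

4521 J


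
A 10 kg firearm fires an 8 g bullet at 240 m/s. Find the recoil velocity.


v_recoil = m_p * v_p / m_gun = 0.008 * 240 / 10 = 0.192 m/s

0.192 m/s


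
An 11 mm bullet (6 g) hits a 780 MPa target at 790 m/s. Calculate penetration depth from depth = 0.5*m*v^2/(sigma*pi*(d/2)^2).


A = pi*(d/2)^2 = pi*(11/2)^2 = 95.0332 mm^2
E = 0.5*m*v^2 = 0.5*0.006*790^2 = 1872.3 J
depth = E/(sigma*A) = 1872.3 J / (780 MPa * 95.0332 mm^2) = 1872.3/(780 * 95.0332) m = 0.0252584 m ≈ 25.26 mm

25.26 mm


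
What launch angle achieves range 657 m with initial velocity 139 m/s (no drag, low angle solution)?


sin(2*theta) = R*g/v0^2 = 657*9.81/139^2 = 0.333584, theta = arcsin(0.333584)/2 = 9.743°

9.743 degrees


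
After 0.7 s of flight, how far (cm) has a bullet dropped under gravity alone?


drop = 0.5*g*t^2 = 0.5*9.81*0.7^2 = 2.40345 m ≈ 240.3 cm

240.3 cm


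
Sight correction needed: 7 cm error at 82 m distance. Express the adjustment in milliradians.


1 mrad subtends 1 cm per 10 m of range, so adj = error_cm / (dist_m / 10) = 7 / (82/10) = 0.8537 mrad

0.8537 mrad


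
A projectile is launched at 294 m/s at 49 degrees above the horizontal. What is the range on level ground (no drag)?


R = v0^2 * sin(2*theta) / g = 294^2 * sin(2*49°) / 9.81 = 8725 m

8725 m


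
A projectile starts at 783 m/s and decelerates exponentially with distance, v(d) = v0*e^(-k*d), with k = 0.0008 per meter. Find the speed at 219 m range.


v = v0*exp(-k*d) = 783*exp(-0.0008*219) = 657.2 m/s

657.2 m/s


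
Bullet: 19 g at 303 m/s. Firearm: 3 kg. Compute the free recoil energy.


v_r = m_p*v_p/m_gun = 0.019*303/3 = 1.919 m/s, E_r = 0.5*m_gun*v_r^2 = 0.5*3*1.919^2 = 5.524 J

5.524 J


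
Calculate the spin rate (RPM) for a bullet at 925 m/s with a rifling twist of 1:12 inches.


twist_m = 12*0.0254 = 0.3048 m
spin = v/twist = 925/0.3048 = 3034.777 rev/s
RPM = spin*60 = 3034.777*60 ≈ 182087 RPM

182087 RPM


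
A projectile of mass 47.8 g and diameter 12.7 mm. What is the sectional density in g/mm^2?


SD = m/d^2 = 47.8/12.7^2 = 0.2964 g/mm^2

0.2964 g/mm^2


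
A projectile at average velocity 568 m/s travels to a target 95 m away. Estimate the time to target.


t = d/v = 95/568 = 0.1673 s

0.1673 s


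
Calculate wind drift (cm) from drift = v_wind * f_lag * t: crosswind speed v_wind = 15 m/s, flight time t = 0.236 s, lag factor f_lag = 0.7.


drift = v_wind * lag * t = 15 * 0.7 * 0.236 = 2.478 m ≈ 247.8 cm

247.8 cm


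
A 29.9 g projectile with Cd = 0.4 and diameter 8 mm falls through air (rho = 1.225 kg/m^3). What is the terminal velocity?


A = pi*(d/2)^2 = pi*(8/2000)^2 = 5.02655e-05 m^2
vt = sqrt(2mg/(Cd*rho*A)) = sqrt(2*0.0299*9.81/(0.4 * 1.225 * 5.02655e-05)) = 154.3 m/s

154.3 m/s


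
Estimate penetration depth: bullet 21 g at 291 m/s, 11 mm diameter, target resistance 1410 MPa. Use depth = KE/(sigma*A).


A = pi*(d/2)^2 = pi*(11/2)^2 = 95.0332 mm^2
E = 0.5*m*v^2 = 0.5*0.021*291^2 = 889.151 J
depth = E/(sigma*A) = 889.151 J / (1410 MPa * 95.0332 mm^2) = 889.151/(1410 * 95.0332) m = 0.00663561 m ≈ 6.636 mm

6.636 mm


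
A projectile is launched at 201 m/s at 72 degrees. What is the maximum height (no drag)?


H = (v0*sin(theta))^2 / (2g) = (201*sin(72°))^2 / (2*9.81) = 1863 m

1863 m


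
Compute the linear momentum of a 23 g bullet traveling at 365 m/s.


p = m*v = 0.023*365 = 8.395 kg·m/s

8.395 kg·m/s


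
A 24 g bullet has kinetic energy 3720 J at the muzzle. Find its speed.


v = sqrt(2*E/m) = sqrt(2*3720/0.024) = 556.8 m/s

556.8 m/s


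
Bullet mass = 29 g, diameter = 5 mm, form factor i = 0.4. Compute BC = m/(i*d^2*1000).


BC = m/(i*d^2*1000) = 29/(0.4 * 5^2 * 1000) = 0.0029

0.0029


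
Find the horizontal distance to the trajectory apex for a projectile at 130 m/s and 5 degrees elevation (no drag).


R = v0^2*sin(2*theta)/g = 130^2*sin(2*5°)/9.81 = 299.149 m
apex_dist = R/2 = 299.149/2 = 149.6 m

149.6 m


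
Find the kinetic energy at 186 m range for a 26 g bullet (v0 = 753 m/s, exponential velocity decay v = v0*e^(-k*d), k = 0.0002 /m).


v = v0*exp(-k*d) = 753*exp(-0.0002*186) = 725.503 m/s
E = 0.5*m*v^2 = 0.5*0.026*725.503^2 = 6843 J

6843 J


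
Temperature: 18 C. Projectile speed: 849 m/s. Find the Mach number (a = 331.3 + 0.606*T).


a = 331.3 + 0.606*(18) = 342.208 m/s
M = v/a = 849/342.208 = 2.481

2.481


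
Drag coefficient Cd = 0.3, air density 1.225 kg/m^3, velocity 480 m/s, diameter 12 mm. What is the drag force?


A = pi*(d/2)^2 = pi*(12/2000)^2 = 1.13097e-04 m^2
Fd = 0.5*Cd*rho*A*v^2 = 0.5*0.3*1.225*1.13097e-04*480^2 = 4.788 N

4.788 N


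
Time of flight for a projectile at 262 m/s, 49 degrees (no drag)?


T = 2*v0*sin(theta)/g = 2*262*sin(49°)/9.81 = 40.31 s

40.31 s


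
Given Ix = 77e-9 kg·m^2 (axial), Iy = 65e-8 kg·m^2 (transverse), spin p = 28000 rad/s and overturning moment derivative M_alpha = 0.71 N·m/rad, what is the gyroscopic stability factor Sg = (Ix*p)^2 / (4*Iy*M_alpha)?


Sg = Ix^2 * p^2 / (4 * Iy * M_alpha) = (77e-9)^2 * 28000^2 / (4 * 65e-8 * 0.71) = 2.518

2.518


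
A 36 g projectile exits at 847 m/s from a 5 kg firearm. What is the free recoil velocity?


v_recoil = m_p * v_p / m_gun = 0.036 * 847 / 5 = 6.098 m/s

6.098 m/s


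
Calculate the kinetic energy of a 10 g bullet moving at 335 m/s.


E = 0.5*m*v^2 = 0.5*0.01*335^2 = 561.1 J

561.1 J


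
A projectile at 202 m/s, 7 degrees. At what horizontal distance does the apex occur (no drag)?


R = v0^2*sin(2*theta)/g = 202^2*sin(2*7°)/9.81 = 1006.26 m
apex_dist = R/2 = 1006.26/2 = 503.1 m

503.1 m


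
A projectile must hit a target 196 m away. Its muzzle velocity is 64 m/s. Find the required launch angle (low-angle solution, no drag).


sin(2*theta) = R*g/v0^2 = 196*9.81/64^2 = 0.469424, theta = arcsin(0.469424)/2 = 14°

14 degrees


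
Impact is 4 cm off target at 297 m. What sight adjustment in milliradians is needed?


1 mrad subtends 1 cm per 10 m of range, so adj = error_cm / (dist_m / 10) = 4 / (297/10) = 0.1347 mrad

0.1347 mrad


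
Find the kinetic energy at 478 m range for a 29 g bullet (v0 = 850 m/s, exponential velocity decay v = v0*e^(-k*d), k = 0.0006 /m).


v = v0*exp(-k*d) = 850*exp(-0.0006*478) = 638.063 m/s
E = 0.5*m*v^2 = 0.5*0.029*638.063^2 = 5903 J

5903 J


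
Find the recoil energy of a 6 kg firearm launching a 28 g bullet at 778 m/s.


v_r = m_p*v_p/m_gun = 0.028*778/6 = 3.63067 m/s, E_r = 0.5*m_gun*v_r^2 = 0.5*6*3.63067^2 = 39.55 J

39.55 J


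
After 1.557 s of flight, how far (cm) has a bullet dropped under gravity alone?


drop = 0.5*g*t^2 = 0.5*9.81*1.557^2 = 11.8909 m ≈ 1189 cm

1189 cm


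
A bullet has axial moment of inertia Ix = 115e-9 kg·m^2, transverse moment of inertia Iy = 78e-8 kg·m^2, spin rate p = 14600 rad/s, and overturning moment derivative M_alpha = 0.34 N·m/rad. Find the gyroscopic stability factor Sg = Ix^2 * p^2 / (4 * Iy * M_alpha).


Sg = Ix^2 * p^2 / (4 * Iy * M_alpha) = (115e-9)^2 * 14600^2 / (4 * 78e-8 * 0.34) = 2.657

2.657


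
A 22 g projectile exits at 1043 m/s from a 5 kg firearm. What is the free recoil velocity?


v_recoil = m_p * v_p / m_gun = 0.022 * 1043 / 5 = 4.589 m/s

4.589 m/s


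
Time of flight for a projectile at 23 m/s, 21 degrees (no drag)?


T = 2*v0*sin(theta)/g = 2*23*sin(21°)/9.81 = 1.68 s

1.68 s


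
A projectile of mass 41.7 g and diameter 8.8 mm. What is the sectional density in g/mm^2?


SD = m/d^2 = 41.7/8.8^2 = 0.5385 g/mm^2

0.5385 g/mm^2
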